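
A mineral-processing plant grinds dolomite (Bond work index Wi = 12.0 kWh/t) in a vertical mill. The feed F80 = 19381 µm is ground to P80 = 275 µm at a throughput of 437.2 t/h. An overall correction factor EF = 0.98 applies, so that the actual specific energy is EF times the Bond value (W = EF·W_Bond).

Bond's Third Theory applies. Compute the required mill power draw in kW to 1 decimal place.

Bond: W = 10·Wi·(1/√P80 − 1/√F80)
W = 10·12.0·(1/√275 − 1/√19381) = 10·12.0·(0.053119) = 6.3743 kWh/t
With EF = 0.98: W = 6.3743·0.98 = 6.2468 kWh/t
Mill draw = 6.2468 × 437.2 = 2731.1 kW

P = 2731.1 kW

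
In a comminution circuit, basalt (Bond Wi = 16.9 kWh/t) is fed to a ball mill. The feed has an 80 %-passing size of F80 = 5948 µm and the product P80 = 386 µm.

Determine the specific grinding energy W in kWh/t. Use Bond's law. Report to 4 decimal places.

W = 10 Wi / √P80 − 10 Wi / √F80
1/√386 = 0.050899;  1/√5948 = 0.012966
W = 10·16.9·(0.050899 − 0.012966) = 6.4106 kWh/t

W = 6.4106 kWh/t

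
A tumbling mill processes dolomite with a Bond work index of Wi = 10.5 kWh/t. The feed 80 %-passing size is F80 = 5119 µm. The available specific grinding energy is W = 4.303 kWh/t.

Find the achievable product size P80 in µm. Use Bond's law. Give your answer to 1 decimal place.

W = 10 Wi (P80^-0.5 − F80^-0.5)
⇒ 1/√P80 = W/(10 Wi) + 1/√F80
  = 4.3030/(10·10.5) + 1/√5119 = 0.040981 + 0.013977 = 0.054958
P80 = (1/0.054958)² = 18.1958² = 331.09 µm

P80 = 331.1 µm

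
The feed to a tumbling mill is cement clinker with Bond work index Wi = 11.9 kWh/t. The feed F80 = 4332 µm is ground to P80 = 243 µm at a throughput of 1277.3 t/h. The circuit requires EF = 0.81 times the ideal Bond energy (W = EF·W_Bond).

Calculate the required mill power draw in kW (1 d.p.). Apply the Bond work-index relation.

P = 6027.5 kW

Bond: W = 10·Wi·(1/√P80 − 1/√F80)
W = 10·11.9·(1/√243 − 1/√4332) = 10·11.9·(0.048957) = 5.8258 kWh/t
Apply correction: 5.8258 × 0.81 = 4.7189 kWh/t
P_mill = W·ṁ = 4.7189·1277.3 = 6027.5 kW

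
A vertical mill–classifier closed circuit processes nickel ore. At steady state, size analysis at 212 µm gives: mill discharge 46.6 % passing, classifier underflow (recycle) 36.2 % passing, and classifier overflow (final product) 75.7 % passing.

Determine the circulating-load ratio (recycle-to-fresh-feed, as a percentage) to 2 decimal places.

Classifier node, passing 212 µm:
(1+r)d = ru + o → r = (o−d)/(d−u)
r = (75.7 − 46.6)/(46.6 − 36.2) = 29.1/10.4 = 2.7981
CL = 100·r = 279.81 %

CL = 279.81 %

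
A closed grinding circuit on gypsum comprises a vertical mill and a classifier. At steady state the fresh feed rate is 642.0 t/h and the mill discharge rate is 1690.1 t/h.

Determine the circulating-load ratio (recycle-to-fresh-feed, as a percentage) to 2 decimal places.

M = F + R at steady state, so:
R = M − F = 1690.1 − 642.0 = 1048.1 t/h
CL = 100·R/F = 100·1048.1/642.0 = 163.26 %

CL = 163.26 %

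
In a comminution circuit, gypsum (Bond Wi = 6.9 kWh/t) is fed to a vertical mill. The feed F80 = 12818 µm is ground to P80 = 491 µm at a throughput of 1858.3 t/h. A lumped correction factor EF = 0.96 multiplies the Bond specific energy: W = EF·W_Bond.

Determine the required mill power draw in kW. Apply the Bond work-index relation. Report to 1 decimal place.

P = 4467.9 kW

Bond: W = 10·Wi·(1/√P80 − 1/√F80)
W = 10·6.9·(1/√491 − 1/√12818) = 10·6.9·(0.036297) = 2.5045 kWh/t
Corrected W = EF·W_Bond = 0.96·2.5045 = 2.4043 kWh/t
Power = W × throughput = 2.4043 kWh/t × 1858.3 t/h = 4467.9 kW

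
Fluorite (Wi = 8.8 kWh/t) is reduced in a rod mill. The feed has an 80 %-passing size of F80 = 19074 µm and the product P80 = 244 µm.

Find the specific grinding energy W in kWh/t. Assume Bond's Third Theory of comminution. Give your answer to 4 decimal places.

W = 4.9964 kWh/t

W = 10 Wi / √P80 − 10 Wi / √F80
1/√244 = 0.064018;  1/√19074 = 0.007241
W = 10·8.8·(0.064018 − 0.007241) = 4.9964 kWh/t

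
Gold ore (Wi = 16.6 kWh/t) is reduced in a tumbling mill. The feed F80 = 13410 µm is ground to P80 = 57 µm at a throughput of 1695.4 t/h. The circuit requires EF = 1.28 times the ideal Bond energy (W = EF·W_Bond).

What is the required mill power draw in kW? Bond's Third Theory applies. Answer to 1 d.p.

P = 44603.9 kW

W = 10·Wi·[P80^(−½) − F80^(−½)]
W = 10·16.6·(1/√57 − 1/√13410) = 10·16.6·(0.123818) = 20.5538 kWh/t
W_actual = 1.28 × 20.5538 = 26.3088 kWh/t
P = W·T = 26.3088·1695.4 = 44603.9 kW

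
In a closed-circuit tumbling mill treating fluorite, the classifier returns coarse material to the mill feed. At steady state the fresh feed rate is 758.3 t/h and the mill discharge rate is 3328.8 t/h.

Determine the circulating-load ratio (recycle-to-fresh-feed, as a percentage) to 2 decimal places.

M = F + R at steady state, so:
R = M − F = 3328.8 − 758.3 = 2570.5 t/h
CL = 100·R/F = 100·2570.5/758.3 = 338.98 %

CL = 338.98 %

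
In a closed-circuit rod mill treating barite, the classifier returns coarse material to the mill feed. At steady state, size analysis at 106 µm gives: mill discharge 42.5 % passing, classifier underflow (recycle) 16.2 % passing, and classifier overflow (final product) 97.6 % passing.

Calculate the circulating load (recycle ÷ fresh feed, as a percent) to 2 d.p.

Mass balance on the −106 µm fraction:
(1+r)·d = r·u + o ⇒ r = (o−d)/(d−u)
r = (97.6 − 42.5)/(42.5 − 16.2) = 55.1/26.3 = 2.0951
CL = 100·r = 209.51 %

CL = 209.51 %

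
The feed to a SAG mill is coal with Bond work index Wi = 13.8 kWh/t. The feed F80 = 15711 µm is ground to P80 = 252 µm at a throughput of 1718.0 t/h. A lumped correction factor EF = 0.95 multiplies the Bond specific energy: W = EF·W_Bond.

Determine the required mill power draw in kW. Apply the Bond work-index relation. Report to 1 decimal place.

P = 12391.2 kW

W = 10 Wi (1/√P80 − 1/√F80)  [Bond]
W = 10·13.8·(1/√252 − 1/√15711) = 10·13.8·(0.055016) = 7.5922 kWh/t
With EF = 0.95: W = 7.5922·0.95 = 7.2126 kWh/t
P_mill = W·ṁ = 7.2126·1718.0 = 12391.2 kW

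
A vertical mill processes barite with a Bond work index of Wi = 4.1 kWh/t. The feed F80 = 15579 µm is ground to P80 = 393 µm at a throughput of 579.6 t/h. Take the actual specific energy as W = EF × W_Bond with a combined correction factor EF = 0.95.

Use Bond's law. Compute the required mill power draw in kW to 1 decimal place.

W = 10 Wi / √P80 − 10 Wi / √F80
W = 10·4.1·(1/√393 − 1/√15579) = 10·4.1·(0.042432) = 1.7397 kWh/t
Corrected W = EF·W_Bond = 0.95·1.7397 = 1.6527 kWh/t
P = W·T = 1.6527·579.6 = 957.9 kW

P = 957.9 kW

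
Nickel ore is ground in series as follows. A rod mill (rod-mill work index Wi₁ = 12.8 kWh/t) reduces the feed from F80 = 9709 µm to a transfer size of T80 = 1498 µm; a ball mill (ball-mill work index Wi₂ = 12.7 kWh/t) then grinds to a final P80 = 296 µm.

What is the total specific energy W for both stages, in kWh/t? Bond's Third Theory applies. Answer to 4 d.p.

W = 6.1085 kWh/t

W = 10 Wi (P80^-0.5 − F80^-0.5)
Stage 1 (9709→1498 µm, Wi₁=12.8): W₁ = 10·12.8·(0.025837 − 0.010149) = 2.0081 kWh/t
Stage 2 (1498→296 µm, Wi₂=12.7): W₂ = 10·12.7·(0.058124 − 0.025837) = 4.1004 kWh/t
W = W₁ + W₂ = 2.0081 + 4.1004 = 6.1085 kWh/t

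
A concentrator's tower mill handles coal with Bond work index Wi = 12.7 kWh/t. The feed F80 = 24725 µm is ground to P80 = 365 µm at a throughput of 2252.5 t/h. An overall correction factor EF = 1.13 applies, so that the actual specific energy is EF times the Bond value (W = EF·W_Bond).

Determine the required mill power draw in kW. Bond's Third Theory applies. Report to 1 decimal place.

Bond:  W = 10 Wi (1/√P − 1/√F)
W = 10·12.7·(1/√365 − 1/√24725) = 10·12.7·(0.045983) = 5.8398 kWh/t
Apply correction: 5.8398 × 1.13 = 6.5990 kWh/t
Mill draw = 6.5990 × 2252.5 = 14864.2 kW

P = 14864.2 kW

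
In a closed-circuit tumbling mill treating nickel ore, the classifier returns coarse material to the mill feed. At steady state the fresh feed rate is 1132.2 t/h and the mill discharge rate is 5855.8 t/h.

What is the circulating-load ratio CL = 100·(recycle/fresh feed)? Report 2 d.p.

CL = 417.21 %

Mill node: discharge = fresh + recycle.
R = M − F = 5855.8 − 1132.2 = 4723.6 t/h
CL = 100·R/F = 100·4723.6/1132.2 = 417.21 %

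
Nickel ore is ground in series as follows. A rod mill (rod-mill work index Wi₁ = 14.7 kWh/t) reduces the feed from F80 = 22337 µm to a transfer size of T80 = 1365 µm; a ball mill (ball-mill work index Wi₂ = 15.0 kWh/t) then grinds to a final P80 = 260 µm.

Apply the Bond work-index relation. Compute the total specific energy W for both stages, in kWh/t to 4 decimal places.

W = 10·Wi·(P80^(-½) − F80^(-½))
Stage 1 (22337→1365 µm, Wi₁=14.7): W₁ = 10·14.7·(0.027067 − 0.006691) = 2.9952 kWh/t
Stage 2 (1365→260 µm, Wi₂=15.0): W₂ = 10·15.0·(0.062017 − 0.027067) = 5.2426 kWh/t
W = W₁ + W₂ = 2.9952 + 5.2426 = 8.2378 kWh/t

W = 8.2378 kWh/t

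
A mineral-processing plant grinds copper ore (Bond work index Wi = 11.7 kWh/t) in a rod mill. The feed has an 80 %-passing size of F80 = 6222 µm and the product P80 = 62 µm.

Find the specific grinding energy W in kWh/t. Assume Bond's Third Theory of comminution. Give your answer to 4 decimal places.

W = 13.3757 kWh/t

W = 10 Wi (P80^-0.5 − F80^-0.5)
1/√62 = 0.127000;  1/√6222 = 0.012678
W = 10·11.7·(0.127000 − 0.012678) = 13.3757 kWh/t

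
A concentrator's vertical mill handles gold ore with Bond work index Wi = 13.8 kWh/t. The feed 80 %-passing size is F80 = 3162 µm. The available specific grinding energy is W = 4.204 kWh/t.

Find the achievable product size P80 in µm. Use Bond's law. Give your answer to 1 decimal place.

P80 = 429.6 µm

W = 10·Wi·[P80^(−½) − F80^(−½)]
P80^(−½) = W/(10 Wi) + F80^(−½)
  = 4.2040/(10·13.8) + 1/√3162 = 0.030464 + 0.017784 = 0.048247
P80 = (1/0.048247)² = 20.7265² = 429.59 µm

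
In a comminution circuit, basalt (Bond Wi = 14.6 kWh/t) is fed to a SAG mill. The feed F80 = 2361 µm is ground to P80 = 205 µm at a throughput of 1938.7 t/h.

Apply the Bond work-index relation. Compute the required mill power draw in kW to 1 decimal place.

W = 10 Wi (1/√P80 − 1/√F80)  [Bond]
W = 10·14.6·(1/√205 − 1/√2361) = 10·14.6·(0.049263) = 7.1924 kWh/t
P = W·T = 7.1924·1938.7 = 13943.8 kW

P = 13943.8 kW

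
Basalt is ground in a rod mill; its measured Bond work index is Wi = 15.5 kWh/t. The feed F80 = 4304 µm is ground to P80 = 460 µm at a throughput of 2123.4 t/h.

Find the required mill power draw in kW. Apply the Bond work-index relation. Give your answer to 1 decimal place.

W = 10·Wi·(P80^(-½) − F80^(-½))
W = 10·15.5·(1/√460 − 1/√4304) = 10·15.5·(0.031382) = 4.8643 kWh/t
Mill draw = 4.8643 × 2123.4 = 10328.8 kW

P = 10328.8 kW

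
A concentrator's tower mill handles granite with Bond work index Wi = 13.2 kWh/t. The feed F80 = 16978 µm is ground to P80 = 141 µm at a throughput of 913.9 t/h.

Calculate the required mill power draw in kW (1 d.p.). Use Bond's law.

W = 10·Wi·[P80^(−½) − F80^(−½)]
W = 10·13.2·(1/√141 − 1/√16978) = 10·13.2·(0.076541) = 10.1034 kWh/t
Mill draw = 10.1034 × 913.9 = 9233.5 kW

P = 9233.5 kW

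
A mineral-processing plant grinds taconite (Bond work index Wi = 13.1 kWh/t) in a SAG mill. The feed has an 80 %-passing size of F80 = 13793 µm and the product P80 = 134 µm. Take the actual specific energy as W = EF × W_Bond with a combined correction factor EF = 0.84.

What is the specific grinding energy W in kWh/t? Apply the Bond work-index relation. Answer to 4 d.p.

W = 8.5690 kWh/t

W = 10 Wi / √P80 − 10 Wi / √F80
1/√134 = 0.086387;  1/√13793 = 0.008515
W = 10·13.1·(0.086387 − 0.008515) = 10.2012 kWh/t
Apply correction: 10.2012 × 0.84 = 8.5690 kWh/t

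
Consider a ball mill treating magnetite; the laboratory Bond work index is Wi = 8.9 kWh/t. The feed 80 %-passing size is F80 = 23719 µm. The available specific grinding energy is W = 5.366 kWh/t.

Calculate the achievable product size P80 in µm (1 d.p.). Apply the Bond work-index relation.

P80 = 224.2 µm

W = 10 Wi / √P80 − 10 Wi / √F80
⇒ 1/√P80 = W/(10·Wi) + 1/√F80
  = 5.3660/(10·8.9) + 1/√23719 = 0.060292 + 0.006493 = 0.066785
P80 = (1/0.066785)² = 14.9734² = 224.20 µm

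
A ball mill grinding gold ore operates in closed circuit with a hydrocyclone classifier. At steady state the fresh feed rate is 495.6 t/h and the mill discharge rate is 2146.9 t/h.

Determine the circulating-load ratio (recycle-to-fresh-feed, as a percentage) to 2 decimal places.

CL = 333.19 %

M = F + R at steady state, so:
R = M − F = 2146.9 − 495.6 = 1651.3 t/h
CL = 100·R/F = 100·1651.3/495.6 = 333.19 %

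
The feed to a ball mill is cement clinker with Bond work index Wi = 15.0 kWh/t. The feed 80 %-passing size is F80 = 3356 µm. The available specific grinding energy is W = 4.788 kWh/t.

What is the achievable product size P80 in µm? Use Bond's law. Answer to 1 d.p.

W = 10 Wi / √P80 − 10 Wi / √F80
⇒ 1/√P80 = W/(10·Wi) + 1/√F80
  = 4.7880/(10·15.0) + 1/√3356 = 0.031920 + 0.017262 = 0.049182
P80 = (1/0.049182)² = 20.3327² = 413.42 µm

P80 = 413.4 µm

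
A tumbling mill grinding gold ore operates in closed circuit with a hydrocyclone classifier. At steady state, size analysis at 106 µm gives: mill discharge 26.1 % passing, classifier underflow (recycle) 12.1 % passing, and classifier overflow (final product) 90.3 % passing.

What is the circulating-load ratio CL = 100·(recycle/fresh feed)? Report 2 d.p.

CL = 458.57 %

Two-product formula at 106 µm:
(1+r)d = ru + o → r = (o−d)/(d−u)
r = (90.3 − 26.1)/(26.1 − 12.1) = 64.2/14.0 = 4.5857
CL = 100·r = 458.57 %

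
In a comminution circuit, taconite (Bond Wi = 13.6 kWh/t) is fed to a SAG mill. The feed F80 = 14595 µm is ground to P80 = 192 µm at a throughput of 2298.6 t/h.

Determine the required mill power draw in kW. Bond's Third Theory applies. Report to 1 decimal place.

P = 19973.0 kW

Bond: W = 10·Wi·(1/√P80 − 1/√F80)
W = 10·13.6·(1/√192 − 1/√14595) = 10·13.6·(0.063891) = 8.6892 kWh/t
Mill draw = 8.6892 × 2298.6 = 19973.0 kW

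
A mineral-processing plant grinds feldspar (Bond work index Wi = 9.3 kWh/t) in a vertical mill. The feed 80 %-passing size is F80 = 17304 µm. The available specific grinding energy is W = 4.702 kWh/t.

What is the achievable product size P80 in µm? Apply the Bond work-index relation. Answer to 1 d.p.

P80 = 295.6 µm

Bond:  W = 10 Wi (1/√P − 1/√F)
1/√P80 = 1/√F80 + W/(10·Wi)
  = 4.7020/(10·9.3) + 1/√17304 = 0.050559 + 0.007602 = 0.058161
P80 = (1/0.058161)² = 17.1936² = 295.62 µm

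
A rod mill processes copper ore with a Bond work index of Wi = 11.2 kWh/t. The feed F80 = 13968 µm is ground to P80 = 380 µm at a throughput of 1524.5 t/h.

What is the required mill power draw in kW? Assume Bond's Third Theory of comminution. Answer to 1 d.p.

Bond:  W = 10 Wi (1/√P − 1/√F)
W = 10·11.2·(1/√380 − 1/√13968) = 10·11.2·(0.042838) = 4.7978 kWh/t
P = W·T = 4.7978·1524.5 = 7314.3 kW

P = 7314.3 kW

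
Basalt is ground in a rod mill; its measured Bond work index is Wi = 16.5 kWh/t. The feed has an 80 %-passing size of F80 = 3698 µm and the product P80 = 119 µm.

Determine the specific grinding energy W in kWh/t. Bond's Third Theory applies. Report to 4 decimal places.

W = 12.4122 kWh/t

W = 10 Wi (P80^-0.5 − F80^-0.5)
1/√119 = 0.091670;  1/√3698 = 0.016444
W = 10·16.5·(0.091670 − 0.016444) = 12.4122 kWh/t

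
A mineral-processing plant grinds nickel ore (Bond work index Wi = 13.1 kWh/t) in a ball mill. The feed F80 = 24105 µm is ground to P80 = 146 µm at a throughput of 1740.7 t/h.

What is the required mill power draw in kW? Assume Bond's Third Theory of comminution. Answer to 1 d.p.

W_Bond = 10·Wi·(1/√P₈₀ − 1/√F₈₀)
W = 10·13.1·(1/√146 − 1/√24105) = 10·13.1·(0.076320) = 9.9979 kWh/t
Mill draw = 9.9979 × 1740.7 = 17403.3 kW

P = 17403.3 kW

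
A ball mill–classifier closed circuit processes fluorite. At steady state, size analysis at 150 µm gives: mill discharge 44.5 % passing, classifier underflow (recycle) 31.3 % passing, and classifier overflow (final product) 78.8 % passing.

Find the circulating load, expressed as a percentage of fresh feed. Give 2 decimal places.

Let r = R/F. Size balance at 150 µm:
(1+r)·d = r·u + o ⇒ r = (o−d)/(d−u)
r = (78.8 − 44.5)/(44.5 − 31.3) = 34.3/13.2 = 2.5985
CL = 100·r = 259.85 %

CL = 259.85 %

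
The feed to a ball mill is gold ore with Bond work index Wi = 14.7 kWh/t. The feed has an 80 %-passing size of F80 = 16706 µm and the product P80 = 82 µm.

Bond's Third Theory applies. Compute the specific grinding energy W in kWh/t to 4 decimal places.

W = 15.0961 kWh/t

W_Bond = 10·Wi·(1/√P₈₀ − 1/√F₈₀)
1/√82 = 0.110432;  1/√16706 = 0.007737
W = 10·14.7·(0.110432 − 0.007737) = 15.0961 kWh/t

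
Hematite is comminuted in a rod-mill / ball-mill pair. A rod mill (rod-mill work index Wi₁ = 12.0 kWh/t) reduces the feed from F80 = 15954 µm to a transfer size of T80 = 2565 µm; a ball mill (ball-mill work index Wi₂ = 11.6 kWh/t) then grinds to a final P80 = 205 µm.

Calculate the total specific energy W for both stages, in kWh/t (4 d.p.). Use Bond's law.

Bond:  W = 10 Wi (1/√P − 1/√F)
Stage 1 (15954→2565 µm, Wi₁=12.0): W₁ = 10·12.0·(0.019745 − 0.007917) = 1.4193 kWh/t
Stage 2 (2565→205 µm, Wi₂=11.6): W₂ = 10·11.6·(0.069843 − 0.019745) = 5.8114 kWh/t
W = W₁ + W₂ = 1.4193 + 5.8114 = 7.2307 kWh/t

W = 7.2307 kWh/t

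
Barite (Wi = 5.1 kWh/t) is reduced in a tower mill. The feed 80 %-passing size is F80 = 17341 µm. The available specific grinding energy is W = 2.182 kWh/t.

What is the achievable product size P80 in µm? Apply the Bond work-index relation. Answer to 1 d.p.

P80 = 394.0 µm

W = 10·Wi·(P80^(-½) − F80^(-½))
P80^(−½) = W/(10 Wi) + F80^(−½)
  = 2.1820/(10·5.1) + 1/√17341 = 0.042784 + 0.007594 = 0.050378
P80 = (1/0.050378)² = 19.8499² = 394.02 µm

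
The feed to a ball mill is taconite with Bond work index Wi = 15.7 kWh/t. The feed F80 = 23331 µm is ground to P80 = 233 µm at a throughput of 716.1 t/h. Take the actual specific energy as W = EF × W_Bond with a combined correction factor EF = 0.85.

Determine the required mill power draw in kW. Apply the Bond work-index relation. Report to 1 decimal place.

Bond:  W = 10 Wi (1/√P − 1/√F)
W = 10·15.7·(1/√233 − 1/√23331) = 10·15.7·(0.058965) = 9.2576 kWh/t
Apply correction: 9.2576 × 0.85 = 7.8689 kWh/t
P = W·T = 7.8689·716.1 = 5634.9 kW

P = 5634.9 kW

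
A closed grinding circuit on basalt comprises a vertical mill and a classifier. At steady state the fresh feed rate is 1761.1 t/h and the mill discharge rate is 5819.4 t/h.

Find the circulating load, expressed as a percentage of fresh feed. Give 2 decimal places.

Discharge = new feed + return, hence
R = M − F = 5819.4 − 1761.1 = 4058.3 t/h
CL = 100·R/F = 100·4058.3/1761.1 = 230.44 %

CL = 230.44 %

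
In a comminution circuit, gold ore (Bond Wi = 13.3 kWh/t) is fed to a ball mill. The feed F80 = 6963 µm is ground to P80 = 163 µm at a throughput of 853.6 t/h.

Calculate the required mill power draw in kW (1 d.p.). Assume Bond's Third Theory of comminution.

Bond: W = 10·Wi·(1/√P80 − 1/√F80)
W = 10·13.3·(1/√163 − 1/√6963) = 10·13.3·(0.066342) = 8.8235 kWh/t
P = W·T = 8.8235·853.6 = 7531.7 kW

P = 7531.7 kW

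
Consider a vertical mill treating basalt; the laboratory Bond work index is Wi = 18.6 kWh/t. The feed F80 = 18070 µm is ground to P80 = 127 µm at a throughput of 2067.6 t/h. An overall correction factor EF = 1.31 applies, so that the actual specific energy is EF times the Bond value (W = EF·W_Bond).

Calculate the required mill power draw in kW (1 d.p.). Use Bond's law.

W_Bond = 10·Wi·(1/√P₈₀ − 1/√F₈₀)
W = 10·18.6·(1/√127 − 1/√18070) = 10·18.6·(0.081297) = 15.1212 kWh/t
Corrected W = EF·W_Bond = 1.31·15.1212 = 19.8087 kWh/t
P_mill = W·ṁ = 19.8087·2067.6 = 40956.5 kW

P = 40956.5 kW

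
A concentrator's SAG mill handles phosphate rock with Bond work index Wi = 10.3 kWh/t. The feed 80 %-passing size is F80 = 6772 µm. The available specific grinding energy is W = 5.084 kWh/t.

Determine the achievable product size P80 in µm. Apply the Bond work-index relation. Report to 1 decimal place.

P80 = 264.3 µm

W = 10 Wi / √P80 − 10 Wi / √F80
1/√P80 = 1/√F80 + W/(10·Wi)
  = 5.0840/(10·10.3) + 1/√6772 = 0.049359 + 0.012152 = 0.061511
P80 = (1/0.061511)² = 16.2572² = 264.30 µm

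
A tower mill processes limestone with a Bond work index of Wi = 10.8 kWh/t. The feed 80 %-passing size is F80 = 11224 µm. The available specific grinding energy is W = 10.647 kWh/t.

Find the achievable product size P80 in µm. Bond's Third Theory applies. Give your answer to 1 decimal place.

P80 = 85.7 µm

W = 10 Wi / √P80 − 10 Wi / √F80
⇒ 1/√P80 = W/(10 Wi) + 1/√F80
  = 10.6470/(10·10.8) + 1/√11224 = 0.098583 + 0.009439 = 0.108022
P80 = (1/0.108022)² = 9.2573² = 85.70 µm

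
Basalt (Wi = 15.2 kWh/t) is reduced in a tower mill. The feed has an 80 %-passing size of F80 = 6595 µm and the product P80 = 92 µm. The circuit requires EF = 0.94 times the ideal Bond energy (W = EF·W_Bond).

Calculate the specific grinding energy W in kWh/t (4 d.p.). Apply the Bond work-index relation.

W = 10·Wi·(P80^(-½) − F80^(-½))
1/√92 = 0.104257;  1/√6595 = 0.012314
W = 10·15.2·(0.104257 − 0.012314) = 13.9754 kWh/t
With EF = 0.94: W = 13.9754·0.94 = 13.1369 kWh/t

W = 13.1369 kWh/t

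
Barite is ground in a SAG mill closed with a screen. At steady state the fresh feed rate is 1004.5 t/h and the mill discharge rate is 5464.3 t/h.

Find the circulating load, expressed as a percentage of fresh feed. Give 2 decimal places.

CL = 443.98 %

Steady state: M = F + R.
R = M − F = 5464.3 − 1004.5 = 4459.8 t/h
CL = 100·R/F = 100·4459.8/1004.5 = 443.98 %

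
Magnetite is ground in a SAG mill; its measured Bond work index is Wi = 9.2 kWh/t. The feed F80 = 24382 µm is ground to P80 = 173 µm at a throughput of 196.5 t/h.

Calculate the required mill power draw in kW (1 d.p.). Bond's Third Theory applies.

P = 1258.7 kW

W = 10·Wi·(P80^(-½) − F80^(-½))
W = 10·9.2·(1/√173 − 1/√24382) = 10·9.2·(0.069624) = 6.4054 kWh/t
P_mill = W·ṁ = 6.4054·196.5 = 1258.7 kW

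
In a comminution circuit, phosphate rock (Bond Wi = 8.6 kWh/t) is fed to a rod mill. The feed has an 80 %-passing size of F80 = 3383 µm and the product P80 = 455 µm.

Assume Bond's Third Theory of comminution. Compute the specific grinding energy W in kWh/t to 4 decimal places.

W = 2.5532 kWh/t

W = 10 Wi (1/√P80 − 1/√F80)  [Bond]
1/√455 = 0.046881;  1/√3383 = 0.017193
W = 10·8.6·(0.046881 − 0.017193) = 2.5532 kWh/t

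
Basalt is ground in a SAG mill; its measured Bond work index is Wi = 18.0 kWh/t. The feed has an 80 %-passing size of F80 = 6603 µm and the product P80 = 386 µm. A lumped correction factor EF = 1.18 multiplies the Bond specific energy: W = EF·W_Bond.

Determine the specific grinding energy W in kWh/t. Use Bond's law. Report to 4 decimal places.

W = 10 Wi (P80^-0.5 − F80^-0.5)
1/√386 = 0.050899;  1/√6603 = 0.012306
W = 10·18.0·(0.050899 − 0.012306) = 6.9466 kWh/t
Apply correction: 6.9466 × 1.18 = 8.1970 kWh/t

W = 8.1970 kWh/t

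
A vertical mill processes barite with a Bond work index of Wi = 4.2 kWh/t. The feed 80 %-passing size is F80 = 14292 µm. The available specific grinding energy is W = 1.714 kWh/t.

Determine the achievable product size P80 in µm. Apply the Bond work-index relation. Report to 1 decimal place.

P80 = 413.5 µm

W = 10 Wi / √P80 − 10 Wi / √F80
⇒ 1/√P80 = W/(10 Wi) + 1/√F80
  = 1.7140/(10·4.2) + 1/√14292 = 0.040810 + 0.008365 = 0.049174
P80 = (1/0.049174)² = 20.3358² = 413.55 µm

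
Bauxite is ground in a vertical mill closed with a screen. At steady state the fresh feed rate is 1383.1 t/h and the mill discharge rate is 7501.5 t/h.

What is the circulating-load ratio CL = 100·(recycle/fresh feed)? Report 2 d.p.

CL = 442.37 %

Mill node: discharge = fresh + recycle.
R = M − F = 7501.5 − 1383.1 = 6118.4 t/h
CL = 100·R/F = 100·6118.4/1383.1 = 442.37 %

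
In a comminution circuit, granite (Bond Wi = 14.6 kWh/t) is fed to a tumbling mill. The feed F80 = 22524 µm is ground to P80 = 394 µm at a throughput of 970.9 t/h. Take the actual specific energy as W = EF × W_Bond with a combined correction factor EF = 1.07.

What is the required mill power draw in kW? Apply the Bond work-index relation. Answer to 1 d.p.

P = 6630.6 kW

Bond:  W = 10 Wi (1/√P − 1/√F)
W = 10·14.6·(1/√394 − 1/√22524) = 10·14.6·(0.043716) = 6.3826 kWh/t
W_actual = 1.07 × 6.3826 = 6.8293 kWh/t
P_mill = W·ṁ = 6.8293·970.9 = 6630.6 kW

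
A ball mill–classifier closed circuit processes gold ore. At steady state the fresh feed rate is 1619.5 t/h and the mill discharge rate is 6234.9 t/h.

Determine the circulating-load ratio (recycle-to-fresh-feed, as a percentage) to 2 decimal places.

CL = 284.99 %

Steady state: M = F + R.
R = M − F = 6234.9 − 1619.5 = 4615.4 t/h
CL = 100·R/F = 100·4615.4/1619.5 = 284.99 %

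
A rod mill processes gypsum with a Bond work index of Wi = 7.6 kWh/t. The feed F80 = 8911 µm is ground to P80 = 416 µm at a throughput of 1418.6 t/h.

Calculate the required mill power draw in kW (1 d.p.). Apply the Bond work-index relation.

Bond:  W = 10 Wi (1/√P − 1/√F)
W = 10·7.6·(1/√416 − 1/√8911) = 10·7.6·(0.038436) = 2.9211 kWh/t
P_mill = W·ṁ = 2.9211·1418.6 = 4143.9 kW

P = 4143.9 kW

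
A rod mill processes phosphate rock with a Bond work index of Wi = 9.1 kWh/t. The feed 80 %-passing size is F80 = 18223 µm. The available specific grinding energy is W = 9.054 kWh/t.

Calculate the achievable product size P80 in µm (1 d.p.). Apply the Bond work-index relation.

W = 10·Wi·[P80^(−½) − F80^(−½)]
⇒ 1/√P80 = W/(10·Wi) + 1/√F80
  = 9.0540/(10·9.1) + 1/√18223 = 0.099495 + 0.007408 = 0.106902
P80 = (1/0.106902)² = 9.3543² = 87.50 µm

P80 = 87.5 µm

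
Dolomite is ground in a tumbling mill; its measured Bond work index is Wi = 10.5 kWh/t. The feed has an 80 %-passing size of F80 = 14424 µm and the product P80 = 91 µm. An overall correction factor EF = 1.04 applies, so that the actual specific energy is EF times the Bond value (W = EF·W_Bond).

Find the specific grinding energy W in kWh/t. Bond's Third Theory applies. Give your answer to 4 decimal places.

W = 10 Wi (1/√P80 − 1/√F80)  [Bond]
1/√91 = 0.104828;  1/√14424 = 0.008326
W = 10·10.5·(0.104828 − 0.008326) = 10.1327 kWh/t
Apply correction: 10.1327 × 1.04 = 10.5380 kWh/t

W = 10.5380 kWh/t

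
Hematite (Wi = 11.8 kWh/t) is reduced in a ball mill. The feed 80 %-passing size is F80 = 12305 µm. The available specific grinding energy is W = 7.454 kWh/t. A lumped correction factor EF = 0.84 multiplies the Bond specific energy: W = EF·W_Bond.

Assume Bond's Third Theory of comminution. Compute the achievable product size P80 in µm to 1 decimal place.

P80 = 141.0 µm

W = 10·Wi·(P80^(-½) − F80^(-½))
W_Bond = W / EF = 7.454 / 0.84 = 8.8738 kWh/t
1/√P80 = 1/√F80 + W_Bond/(10·Wi)
  = 8.8738/(10·11.8) + 1/√12305 = 0.075202 + 0.009015 = 0.084217
P80 = (1/0.084217)² = 11.8741² = 141.00 µm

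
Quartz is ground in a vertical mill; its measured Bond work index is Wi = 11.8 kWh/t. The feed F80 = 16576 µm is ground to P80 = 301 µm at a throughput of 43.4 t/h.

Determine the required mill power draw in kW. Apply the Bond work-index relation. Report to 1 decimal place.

Bond: W = 10·Wi·(1/√P80 − 1/√F80)
W = 10·11.8·(1/√301 − 1/√16576) = 10·11.8·(0.049872) = 5.8849 kWh/t
P = W·T = 5.8849·43.4 = 255.4 kW

P = 255.4 kW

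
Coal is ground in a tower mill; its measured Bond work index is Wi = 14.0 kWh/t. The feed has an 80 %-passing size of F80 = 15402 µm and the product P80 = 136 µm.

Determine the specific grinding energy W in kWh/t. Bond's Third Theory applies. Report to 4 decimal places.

Bond:  W = 10 Wi (1/√P − 1/√F)
1/√136 = 0.085749;  1/√15402 = 0.008058
W = 10·14.0·(0.085749 − 0.008058) = 10.8768 kWh/t

W = 10.8768 kWh/t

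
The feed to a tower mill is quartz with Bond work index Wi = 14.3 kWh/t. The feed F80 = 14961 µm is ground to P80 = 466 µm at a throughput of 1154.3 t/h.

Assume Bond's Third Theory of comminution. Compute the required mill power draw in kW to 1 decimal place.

W = 10 Wi (P80^-0.5 − F80^-0.5)
W = 10·14.3·(1/√466 − 1/√14961) = 10·14.3·(0.038149) = 5.4552 kWh/t
P_mill = W·ṁ = 5.4552·1154.3 = 6297.0 kW

P = 6297.0 kW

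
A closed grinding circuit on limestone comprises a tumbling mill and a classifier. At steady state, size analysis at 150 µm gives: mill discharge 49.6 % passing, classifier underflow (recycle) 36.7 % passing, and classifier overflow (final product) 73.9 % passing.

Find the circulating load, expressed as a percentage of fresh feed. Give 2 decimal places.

CL = 188.37 %

Let r = R/F. Size balance at 150 µm:
(1+r)d = ru + o → r = (o−d)/(d−u)
r = (73.9 − 49.6)/(49.6 − 36.7) = 24.3/12.9 = 1.8837
CL = 100·r = 188.37 %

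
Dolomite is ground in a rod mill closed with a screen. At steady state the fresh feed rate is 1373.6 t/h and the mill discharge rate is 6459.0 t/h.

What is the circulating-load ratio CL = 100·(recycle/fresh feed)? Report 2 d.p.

CL = 370.22 %

M = F + R at steady state, so:
R = M − F = 6459.0 − 1373.6 = 5085.4 t/h
CL = 100·R/F = 100·5085.4/1373.6 = 370.22 %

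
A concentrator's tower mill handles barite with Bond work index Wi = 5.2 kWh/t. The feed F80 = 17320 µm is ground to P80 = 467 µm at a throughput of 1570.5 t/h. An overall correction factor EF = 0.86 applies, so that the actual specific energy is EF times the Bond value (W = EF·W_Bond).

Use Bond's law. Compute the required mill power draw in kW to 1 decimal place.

W = 10·Wi·[P80^(−½) − F80^(−½)]
W = 10·5.2·(1/√467 − 1/√17320) = 10·5.2·(0.038676) = 2.0112 kWh/t
Apply correction: 2.0112 × 0.86 = 1.7296 kWh/t
P_mill = W·ṁ = 1.7296·1570.5 = 2716.3 kW

P = 2716.3 kW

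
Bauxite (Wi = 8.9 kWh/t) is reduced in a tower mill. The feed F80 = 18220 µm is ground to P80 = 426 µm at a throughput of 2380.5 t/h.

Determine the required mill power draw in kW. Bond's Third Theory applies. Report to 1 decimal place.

W = 10·Wi·[P80^(−½) − F80^(−½)]
W = 10·8.9·(1/√426 − 1/√18220) = 10·8.9·(0.041042) = 3.6527 kWh/t
P = W·T = 3.6527·2380.5 = 8695.3 kW

P = 8695.3 kW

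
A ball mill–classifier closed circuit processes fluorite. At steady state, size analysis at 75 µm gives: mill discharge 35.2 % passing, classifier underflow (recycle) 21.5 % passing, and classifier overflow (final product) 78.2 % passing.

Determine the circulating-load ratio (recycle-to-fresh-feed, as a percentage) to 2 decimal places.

Let r = R/F. Size balance at 75 µm:
Fd + Rd = Ru + Fo ⇒ R/F = (o−d)/(d−u)
r = (78.2 − 35.2)/(35.2 − 21.5) = 43.0/13.7 = 3.1387
CL = 100·r = 313.87 %

CL = 313.87 %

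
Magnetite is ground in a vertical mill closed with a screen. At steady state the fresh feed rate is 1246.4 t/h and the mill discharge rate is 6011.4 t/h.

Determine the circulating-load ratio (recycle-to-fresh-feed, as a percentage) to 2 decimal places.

CL = 382.30 %

Discharge = new feed + return, hence
R = M − F = 6011.4 − 1246.4 = 4765.0 t/h
CL = 100·R/F = 100·4765.0/1246.4 = 382.30 %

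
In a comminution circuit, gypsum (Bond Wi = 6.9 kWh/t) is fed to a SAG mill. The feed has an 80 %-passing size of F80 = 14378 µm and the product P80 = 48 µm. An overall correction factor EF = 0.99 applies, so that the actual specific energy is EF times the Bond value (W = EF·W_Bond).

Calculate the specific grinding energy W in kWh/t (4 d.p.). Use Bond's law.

W = 10·Wi·[P80^(−½) − F80^(−½)]
1/√48 = 0.144338;  1/√14378 = 0.008340
W = 10·6.9·(0.144338 − 0.008340) = 9.3839 kWh/t
Corrected W = EF·W_Bond = 0.99·9.3839 = 9.2900 kWh/t

W = 9.2900 kWh/t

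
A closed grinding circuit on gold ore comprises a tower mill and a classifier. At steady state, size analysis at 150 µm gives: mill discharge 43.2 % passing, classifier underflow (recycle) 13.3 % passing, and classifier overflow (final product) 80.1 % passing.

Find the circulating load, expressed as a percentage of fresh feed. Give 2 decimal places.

Mass balance on the −150 µm fraction:
(1+r)·d = r·u + o ⇒ r = (o−d)/(d−u)
r = (80.1 − 43.2)/(43.2 − 13.3) = 36.9/29.9 = 1.2341
CL = 100·r = 123.41 %

CL = 123.41 %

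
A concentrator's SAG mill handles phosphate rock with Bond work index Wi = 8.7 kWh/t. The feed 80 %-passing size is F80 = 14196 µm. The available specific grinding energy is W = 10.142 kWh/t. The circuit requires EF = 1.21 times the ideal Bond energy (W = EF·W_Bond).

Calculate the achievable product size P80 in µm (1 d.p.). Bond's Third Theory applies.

Bond:  W = 10 Wi (1/√P − 1/√F)
W_Bond = W / EF = 10.142 / 1.21 = 8.3818 kWh/t
P80^-0.5 = F80^-0.5 + W_Bond/(10 Wi)
  = 8.3818/(10·8.7) + 1/√14196 = 0.096343 + 0.008393 = 0.104736
P80 = (1/0.104736)² = 9.5478² = 91.16 µm

P80 = 91.2 µm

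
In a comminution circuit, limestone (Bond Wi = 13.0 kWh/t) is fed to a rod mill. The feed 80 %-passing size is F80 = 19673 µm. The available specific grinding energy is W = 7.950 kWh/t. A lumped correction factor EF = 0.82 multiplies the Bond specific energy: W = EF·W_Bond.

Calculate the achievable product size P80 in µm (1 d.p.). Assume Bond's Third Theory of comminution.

Bond:  W = 10 Wi (1/√P − 1/√F)
W_Bond = W / EF = 7.950 / 0.82 = 9.6951 kWh/t
1/√P80 = 1/√F80 + W_Bond/(10·Wi)
  = 9.6951/(10·13.0) + 1/√19673 = 0.074578 + 0.007130 = 0.081707
P80 = (1/0.081707)² = 12.2388² = 149.79 µm

P80 = 149.8 µm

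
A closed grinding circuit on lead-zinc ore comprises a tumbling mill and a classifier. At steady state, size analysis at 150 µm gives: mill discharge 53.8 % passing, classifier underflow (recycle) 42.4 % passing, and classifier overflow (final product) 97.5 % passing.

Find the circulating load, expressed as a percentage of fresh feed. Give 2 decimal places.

Let r = R/F. Size balance at 150 µm:
(1+r)·d = r·u + o ⇒ r = (o−d)/(d−u)
r = (97.5 − 53.8)/(53.8 − 42.4) = 43.7/11.4 = 3.8333
CL = 100·r = 383.33 %

CL = 383.33 %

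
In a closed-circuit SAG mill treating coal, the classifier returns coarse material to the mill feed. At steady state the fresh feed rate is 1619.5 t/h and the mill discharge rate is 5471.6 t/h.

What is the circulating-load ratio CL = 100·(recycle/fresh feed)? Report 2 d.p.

CL = 237.86 %

Mill node: discharge = fresh + recycle.
R = M − F = 5471.6 − 1619.5 = 3852.1 t/h
CL = 100·R/F = 100·3852.1/1619.5 = 237.86 %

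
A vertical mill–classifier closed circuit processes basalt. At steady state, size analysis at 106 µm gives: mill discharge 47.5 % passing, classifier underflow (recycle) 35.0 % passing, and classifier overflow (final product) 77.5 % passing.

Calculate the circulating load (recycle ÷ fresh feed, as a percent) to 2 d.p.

Balance %-passing 106 µm (r = R/F):
r = (o − d)/(d − u)
r = (77.5 − 47.5)/(47.5 − 35.0) = 30.0/12.5 = 2.4000
CL = 100·r = 240.00 %

CL = 240.00 %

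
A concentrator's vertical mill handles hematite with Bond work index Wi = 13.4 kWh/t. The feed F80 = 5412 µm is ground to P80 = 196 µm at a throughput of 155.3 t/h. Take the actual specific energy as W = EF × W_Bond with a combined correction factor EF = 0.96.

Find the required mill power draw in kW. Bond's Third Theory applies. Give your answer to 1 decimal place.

Bond:  W = 10 Wi (1/√P − 1/√F)
W = 10·13.4·(1/√196 − 1/√5412) = 10·13.4·(0.057835) = 7.7499 kWh/t
W_actual = 0.96 × 7.7499 = 7.4399 kWh/t
P_mill = W·ṁ = 7.4399·155.3 = 1155.4 kW

P = 1155.4 kW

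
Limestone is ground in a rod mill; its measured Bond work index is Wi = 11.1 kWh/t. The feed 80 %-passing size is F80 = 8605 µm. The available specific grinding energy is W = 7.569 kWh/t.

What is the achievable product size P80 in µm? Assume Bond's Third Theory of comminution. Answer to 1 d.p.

Bond: W = 10·Wi·(1/√P80 − 1/√F80)
1/√P80 = 1/√F80 + W/(10·Wi)
  = 7.5690/(10·11.1) + 1/√8605 = 0.068189 + 0.010780 = 0.078969
P80 = (1/0.078969)² = 12.6631² = 160.36 µm

P80 = 160.4 µm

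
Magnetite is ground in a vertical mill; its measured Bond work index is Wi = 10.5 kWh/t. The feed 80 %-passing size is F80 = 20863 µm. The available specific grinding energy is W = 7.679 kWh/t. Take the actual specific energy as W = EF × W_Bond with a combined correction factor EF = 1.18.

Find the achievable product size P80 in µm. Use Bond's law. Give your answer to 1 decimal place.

W = 10 Wi (P80^-0.5 − F80^-0.5)
W_Bond = W / EF = 7.679 / 1.18 = 6.5076 kWh/t
⇒ 1/√P80 = W_Bond/(10 Wi) + 1/√F80
  = 6.5076/(10·10.5) + 1/√20863 = 0.061977 + 0.006923 = 0.068901
P80 = (1/0.068901)² = 14.5136² = 210.65 µm

P80 = 210.6 µm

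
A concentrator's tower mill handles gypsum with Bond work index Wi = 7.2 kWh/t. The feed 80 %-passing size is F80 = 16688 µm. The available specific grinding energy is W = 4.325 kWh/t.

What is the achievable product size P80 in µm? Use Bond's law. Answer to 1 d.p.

P80 = 217.5 µm

W = 10·Wi·(P80^(-½) − F80^(-½))
P80^-0.5 = F80^-0.5 + W/(10 Wi)
  = 4.3250/(10·7.2) + 1/√16688 = 0.060069 + 0.007741 = 0.067810
P80 = (1/0.067810)² = 14.7470² = 217.47 µm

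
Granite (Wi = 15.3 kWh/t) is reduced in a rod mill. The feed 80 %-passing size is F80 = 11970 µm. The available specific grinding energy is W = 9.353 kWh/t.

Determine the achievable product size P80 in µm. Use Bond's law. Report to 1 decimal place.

P80 = 202.5 µm

W_Bond = 10·Wi·(1/√P₈₀ − 1/√F₈₀)
P80^-0.5 = F80^-0.5 + W/(10 Wi)
  = 9.3530/(10·15.3) + 1/√11970 = 0.061131 + 0.009140 = 0.070271
P80 = (1/0.070271)² = 14.2306² = 202.51 µm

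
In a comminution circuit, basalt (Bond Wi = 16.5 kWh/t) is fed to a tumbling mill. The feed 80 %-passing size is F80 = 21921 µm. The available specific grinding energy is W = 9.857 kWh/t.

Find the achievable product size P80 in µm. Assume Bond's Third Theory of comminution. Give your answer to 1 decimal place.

W_Bond = 10·Wi·(1/√P₈₀ − 1/√F₈₀)
⇒ 1/√P80 = W/(10·Wi) + 1/√F80
  = 9.8570/(10·16.5) + 1/√21921 = 0.059739 + 0.006754 = 0.066494
P80 = (1/0.066494)² = 15.0391² = 226.17 µm

P80 = 226.2 µm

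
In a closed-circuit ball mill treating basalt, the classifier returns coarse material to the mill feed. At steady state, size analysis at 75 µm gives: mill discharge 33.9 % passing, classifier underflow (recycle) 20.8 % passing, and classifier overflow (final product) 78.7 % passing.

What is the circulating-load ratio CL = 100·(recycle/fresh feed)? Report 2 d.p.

CL = 341.98 %

Classifier node, passing 75 µm:
(1+r)d = ru + o → r = (o−d)/(d−u)
r = (78.7 − 33.9)/(33.9 − 20.8) = 44.8/13.1 = 3.4198
CL = 100·r = 341.98 %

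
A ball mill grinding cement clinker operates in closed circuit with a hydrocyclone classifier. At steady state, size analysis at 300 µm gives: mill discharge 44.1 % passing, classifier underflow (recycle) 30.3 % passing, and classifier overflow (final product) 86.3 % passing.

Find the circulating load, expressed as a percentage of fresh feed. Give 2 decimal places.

Let r = R/F. Size balance at 300 µm:
d + r·d = r·u + o → r(d−u) = o−d
r = (86.3 − 44.1)/(44.1 − 30.3) = 42.2/13.8 = 3.0580
CL = 100·r = 305.80 %

CL = 305.80 %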